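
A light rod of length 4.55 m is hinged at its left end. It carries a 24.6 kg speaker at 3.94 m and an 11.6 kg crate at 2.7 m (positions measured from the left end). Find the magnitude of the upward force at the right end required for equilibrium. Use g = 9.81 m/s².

F ≈ 276 N

Taking torques about the left end:
Speaker: 24.6 × 9.81 = 241.3 N down at 3.94 m → arm 3.94 m, τ = 241.3 × 3.94 = 950.7 N·m clockwise.
Crate: 11.6 × 9.81 = 113.8 N down at 2.7 m → arm 2.7 m, τ = 113.8 × 2.7 = 307.3 N·m clockwise.
Net moment of the loads = 1258 N·m clockwise.
The upward force F acts at the right end, arm 4.55 m, giving F × 4.55 counterclockwise.
For rotational equilibrium, F × 4.55 = 1258, so F = 1258 / 4.55 = 276 N.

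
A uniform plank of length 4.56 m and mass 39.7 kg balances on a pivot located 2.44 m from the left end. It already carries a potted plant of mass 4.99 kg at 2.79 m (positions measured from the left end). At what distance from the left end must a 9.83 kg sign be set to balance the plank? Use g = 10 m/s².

Take moments about the pivot (at 2.44 m from the left end).
Beam weight: 39.7 × 10 = 397 N down at 2.28 m → arm 0.16 m, τ = 397 × 0.16 = 63.52 N·m counterclockwise.
Potted plant: 4.99 × 10 = 49.9 N down at 2.79 m → arm 0.35 m, τ = 49.9 × 0.35 = 17.46 N·m clockwise.
Net moment of existing loads = 46.06 N·m counterclockwise.
The sign weighs 9.83 × 10 = 98.3 N and must supply an equal clockwise moment, so its lever arm about the pivot is 46.06 / 98.3 = 0.469 m.
That puts it at 2.44 + 0.469 = 2.91 m from the left end.

x ≈ 2.91 m from the left end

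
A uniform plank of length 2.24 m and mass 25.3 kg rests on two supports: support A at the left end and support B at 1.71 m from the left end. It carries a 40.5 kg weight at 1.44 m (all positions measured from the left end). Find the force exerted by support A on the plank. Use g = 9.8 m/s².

Taking torques about support B:
Beam weight: 25.3 × 9.8 = 247.9 N down at 1.12 m → arm 0.59 m, τ = 247.9 × 0.59 = 146.3 N·m counterclockwise.
Weight: 40.5 × 9.8 = 396.9 N down at 1.44 m → arm 0.27 m, τ = 396.9 × 0.27 = 107.2 N·m counterclockwise.
Net load moment about support B = 253.5 N·m counterclockwise.
Reaction R at support A is upward at 0 m, arm 1.71 m → moment R × 1.71 clockwise.
For rotational equilibrium, R × 1.71 = 253.5, so R = 148 N.

R_A ≈ 148 N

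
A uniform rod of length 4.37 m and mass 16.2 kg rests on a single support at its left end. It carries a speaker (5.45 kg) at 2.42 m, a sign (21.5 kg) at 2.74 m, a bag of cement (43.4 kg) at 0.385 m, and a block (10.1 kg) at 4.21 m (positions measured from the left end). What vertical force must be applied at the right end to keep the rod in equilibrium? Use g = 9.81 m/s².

Taking torques about the left end:
Beam weight: 16.2 × 9.81 = 158.9 N down at 2.185 m → arm 2.185 m, τ = 158.9 × 2.185 = 347.2 N·m clockwise.
Speaker: 5.45 × 9.81 = 53.46 N down at 2.42 m → arm 2.42 m, τ = 53.46 × 2.42 = 129.4 N·m clockwise.
Sign: 21.5 × 9.81 = 210.9 N down at 2.74 m → arm 2.74 m, τ = 210.9 × 2.74 = 577.9 N·m clockwise.
Bag of cement: 43.4 × 9.81 = 425.8 N down at 0.385 m → arm 0.385 m, τ = 425.8 × 0.385 = 163.9 N·m clockwise.
Block: 10.1 × 9.81 = 99.08 N down at 4.21 m → arm 4.21 m, τ = 99.08 × 4.21 = 417.1 N·m clockwise.
Net moment of the loads = 1636 N·m clockwise.
The upward force F acts at the right end, arm 4.37 m, giving F × 4.37 counterclockwise.
For rotational equilibrium, F × 4.37 = 1636, so F = 1636 / 4.37 = 374 N.

F ≈ 374 N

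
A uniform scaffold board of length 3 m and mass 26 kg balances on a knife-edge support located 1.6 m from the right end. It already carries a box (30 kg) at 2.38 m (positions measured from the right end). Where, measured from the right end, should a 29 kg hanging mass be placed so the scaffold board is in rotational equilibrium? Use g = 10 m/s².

x ≈ 0.883 m from the right end

Take moments about the knife-edge support (at 1.6 m from the right end).
Beam weight: 26 × 10 = 260 N down at 1.5 m → arm 0.1 m, τ = 260 × 0.1 = 26 N·m clockwise.
Box: 30 × 10 = 300 N down at 2.38 m → arm 0.78 m, τ = 300 × 0.78 = 234 N·m counterclockwise.
Net moment of existing loads = 208 N·m counterclockwise.
The hanging mass weighs 29 × 10 = 290 N and must supply an equal clockwise moment, so its lever arm about the knife-edge support is 208 / 290 = 0.717 m.
That puts it at 1.6 − 0.717 = 0.883 m from the right end.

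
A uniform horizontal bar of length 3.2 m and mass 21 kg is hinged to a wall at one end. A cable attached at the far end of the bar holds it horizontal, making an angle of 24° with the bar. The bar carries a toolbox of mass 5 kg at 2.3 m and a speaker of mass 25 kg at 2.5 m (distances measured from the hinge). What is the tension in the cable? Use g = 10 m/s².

T ≈ 827 N

Take moments about the hinge.
Beam weight: 21 × 10 = 210 N down at 1.6 m → arm 1.6 m, τ = 210 × 1.6 = 336 N·m clockwise.
Toolbox: 5 × 10 = 50 N down at 2.3 m → arm 2.3 m, τ = 50 × 2.3 = 115 N·m clockwise.
Speaker: 25 × 10 = 250 N down at 2.5 m → arm 2.5 m, τ = 250 × 2.5 = 625 N·m clockwise.
Total clockwise load moment = 1076 N·m.
The cable tension T acts at 3.2 m; only its component perpendicular to the bar, T sinθ, produces torque. sin 24° = 0.4067.
For rotational equilibrium, T × 3.2 × 0.4067 = 1076, so T = 1076 / 1.301 = 827 N.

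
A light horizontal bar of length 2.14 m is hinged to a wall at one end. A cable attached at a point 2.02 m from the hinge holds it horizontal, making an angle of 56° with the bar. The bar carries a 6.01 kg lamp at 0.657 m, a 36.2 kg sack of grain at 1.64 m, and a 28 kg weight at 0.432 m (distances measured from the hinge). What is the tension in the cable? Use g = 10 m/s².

Taking torques about the hinge:
Lamp: 6.01 × 10 = 60.1 N down at 0.657 m → arm 0.657 m, τ = 60.1 × 0.657 = 39.49 N·m clockwise.
Sack of grain: 36.2 × 10 = 362 N down at 1.64 m → arm 1.64 m, τ = 362 × 1.64 = 593.7 N·m clockwise.
Weight: 28 × 10 = 280 N down at 0.432 m → arm 0.432 m, τ = 280 × 0.432 = 121 N·m clockwise.
Total clockwise load moment = 754.2 N·m.
The cable tension T acts at 2.02 m; only its component perpendicular to the bar, T sinθ, produces torque. sin 56° = 0.829.
Balancing moments: T × 2.02 × 0.829 = 754.2, giving T = 754.2 / 1.675 = 450 N.

T ≈ 450 N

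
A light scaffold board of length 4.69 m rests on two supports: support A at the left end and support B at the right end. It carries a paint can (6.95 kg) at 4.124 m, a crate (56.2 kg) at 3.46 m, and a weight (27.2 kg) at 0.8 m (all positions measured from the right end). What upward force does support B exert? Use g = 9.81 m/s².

Sum moments about support A (its reaction then has zero moment arm).
Paint can: 6.95 × 9.81 = 68.18 N down at 4.124 m → arm 0.566 m, τ = 68.18 × 0.566 = 38.59 N·m clockwise.
Crate: 56.2 × 9.81 = 551.3 N down at 3.46 m → arm 1.23 m, τ = 551.3 × 1.23 = 678.1 N·m clockwise.
Weight: 27.2 × 9.81 = 266.8 N down at 0.8 m → arm 3.89 m, τ = 266.8 × 3.89 = 1038 N·m clockwise.
Net load moment about support A = 1755 N·m clockwise.
Reaction R at support B is upward at 0 m, arm 4.69 m → moment R × 4.69 counterclockwise.
For rotational equilibrium, R × 4.69 = 1755, so R = 374 N.

R_B ≈ 374 N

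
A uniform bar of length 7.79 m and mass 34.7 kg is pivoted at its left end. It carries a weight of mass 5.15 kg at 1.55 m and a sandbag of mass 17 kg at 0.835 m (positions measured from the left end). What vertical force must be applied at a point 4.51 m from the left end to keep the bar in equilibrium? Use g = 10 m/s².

About the left end:
Beam weight: 34.7 × 10 = 347 N down at 3.895 m → arm 3.895 m, τ = 347 × 3.895 = 1352 N·m clockwise.
Weight: 5.15 × 10 = 51.5 N down at 1.55 m → arm 1.55 m, τ = 51.5 × 1.55 = 79.83 N·m clockwise.
Sandbag: 17 × 10 = 170 N down at 0.835 m → arm 0.835 m, τ = 170 × 0.835 = 141.9 N·m clockwise.
Net moment of the loads = 1574 N·m clockwise.
The upward force F acts at a point 4.51 m from the left end, arm 4.51 m, giving F × 4.51 counterclockwise.
Setting net torque to zero: F × 4.51 = 1574 → F = 1574 / 4.51 = 349 N.

F ≈ 349 N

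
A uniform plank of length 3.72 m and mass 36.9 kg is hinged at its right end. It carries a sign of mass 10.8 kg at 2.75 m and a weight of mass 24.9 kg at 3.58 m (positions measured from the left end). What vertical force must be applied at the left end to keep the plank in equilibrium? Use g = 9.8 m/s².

F ≈ 218 N

Sum moments about the right end (the unknown pivot reaction has zero arm there).
Beam weight: 36.9 × 9.8 = 361.6 N down at 1.86 m → arm 1.86 m, τ = 361.6 × 1.86 = 672.6 N·m counterclockwise.
Sign: 10.8 × 9.8 = 105.8 N down at 2.75 m → arm 0.97 m, τ = 105.8 × 0.97 = 102.6 N·m counterclockwise.
Weight: 24.9 × 9.8 = 244 N down at 3.58 m → arm 0.14 m, τ = 244 × 0.14 = 34.16 N·m counterclockwise.
Net moment of the loads = 809.4 N·m counterclockwise.
The upward force F acts at the left end, arm 3.72 m, giving F × 3.72 clockwise.
For rotational equilibrium, F × 3.72 = 809.4, so F = 809.4 / 3.72 = 218 N.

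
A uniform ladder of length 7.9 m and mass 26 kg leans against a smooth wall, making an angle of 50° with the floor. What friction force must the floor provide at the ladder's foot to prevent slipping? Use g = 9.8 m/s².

f ≈ 107 N

Choose the foot of the ladder as the axis so the floor normal and friction both act there and drop out.
Ladder weight 26×9.8 = 254.8 N acts at 3.95 m along the ladder; its horizontal arm is 3.95·cos50° = 2.539 m → τ = 646.9 N·m clockwise.
Wall normal N acts horizontally at the top; its moment arm is the height L sinθ = 7.9·sin50° = 6.052 m, counterclockwise.
Στ = 0 ⇒ N × 6.052 = 646.9 ⇒ N = 107 N.
ΣFx = 0: friction at the foot balances the wall's push, so f = N_wall = 107 N.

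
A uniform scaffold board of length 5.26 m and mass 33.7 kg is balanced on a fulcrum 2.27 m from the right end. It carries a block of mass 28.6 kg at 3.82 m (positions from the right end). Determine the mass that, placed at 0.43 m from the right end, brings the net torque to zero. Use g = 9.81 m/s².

Take moments about the fulcrum (at 2.27 m from the right end).
Beam weight: 33.7 × 9.81 = 330.6 N down at 2.63 m → arm 0.36 m, τ = 330.6 × 0.36 = 119 N·m counterclockwise.
Block: 28.6 × 9.81 = 280.6 N down at 3.82 m → arm 1.55 m, τ = 280.6 × 1.55 = 434.9 N·m counterclockwise.
Net moment of known loads = 553.9 N·m counterclockwise.
An unknown mass m at 0.43 m has arm 1.84 m; its moment is m·g·1.84 clockwise.
Στ = 0 ⇒ m × 9.81 × 1.84 = 553.9 ⇒ m = 553.9 / (9.81 × 1.84) = 30.7 kg.

m ≈ 30.7 kg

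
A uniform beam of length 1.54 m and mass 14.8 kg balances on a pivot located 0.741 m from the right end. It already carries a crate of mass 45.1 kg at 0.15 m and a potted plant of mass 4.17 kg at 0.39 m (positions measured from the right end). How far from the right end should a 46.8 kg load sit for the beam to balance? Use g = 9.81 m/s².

x ≈ 1.33 m from the right end

Take moments about the pivot (at 0.741 m from the right end).
Beam weight: 14.8 × 9.81 = 145.2 N down at 0.77 m → arm 0.029 m, τ = 145.2 × 0.029 = 4.211 N·m counterclockwise.
Crate: 45.1 × 9.81 = 442.4 N down at 0.15 m → arm 0.591 m, τ = 442.4 × 0.591 = 261.5 N·m clockwise.
Potted plant: 4.17 × 9.81 = 40.91 N down at 0.39 m → arm 0.351 m, τ = 40.91 × 0.351 = 14.36 N·m clockwise.
Net moment of existing loads = 271.6 N·m clockwise.
The load weighs 46.8 × 9.81 = 459.1 N and must supply an equal counterclockwise moment, so its lever arm about the pivot is 271.6 / 459.1 = 0.592 m.
That puts it at 0.741 + 0.592 = 1.33 m from the right end.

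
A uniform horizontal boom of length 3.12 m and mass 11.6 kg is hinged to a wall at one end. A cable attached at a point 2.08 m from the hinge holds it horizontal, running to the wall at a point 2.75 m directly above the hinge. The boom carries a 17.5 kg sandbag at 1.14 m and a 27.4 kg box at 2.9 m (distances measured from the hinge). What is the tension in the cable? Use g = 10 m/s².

Take moments about the hinge.
Beam weight: 11.6 × 10 = 116 N down at 1.56 m → arm 1.56 m, τ = 116 × 1.56 = 181 N·m clockwise.
Sandbag: 17.5 × 10 = 175 N down at 1.14 m → arm 1.14 m, τ = 175 × 1.14 = 199.5 N·m clockwise.
Box: 27.4 × 10 = 274 N down at 2.9 m → arm 2.9 m, τ = 274 × 2.9 = 794.6 N·m clockwise.
Total clockwise load moment = 1175 N·m.
The cable tension T acts at 2.08 m; only its component perpendicular to the boom, T sinθ, produces torque. sinθ = h/√(h²+d²) = 2.75/√(2.75²+2.08²) = 0.7976.
Balancing moments: T × 2.08 × 0.7976 = 1175, giving T = 1175 / 1.659 = 708 N.

T ≈ 708 N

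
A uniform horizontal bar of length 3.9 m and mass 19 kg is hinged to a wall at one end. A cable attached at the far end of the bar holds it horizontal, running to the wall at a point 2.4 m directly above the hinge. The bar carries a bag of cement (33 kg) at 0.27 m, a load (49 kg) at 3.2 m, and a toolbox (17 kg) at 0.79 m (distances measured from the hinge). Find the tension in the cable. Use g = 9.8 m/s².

T ≈ 1040 N

Take moments about the hinge.
Beam weight: 19 × 9.8 = 186.2 N down at 1.95 m → arm 1.95 m, τ = 186.2 × 1.95 = 363.1 N·m clockwise.
Bag of cement: 33 × 9.8 = 323.4 N down at 0.27 m → arm 0.27 m, τ = 323.4 × 0.27 = 87.32 N·m clockwise.
Load: 49 × 9.8 = 480.2 N down at 3.2 m → arm 3.2 m, τ = 480.2 × 3.2 = 1537 N·m clockwise.
Toolbox: 17 × 9.8 = 166.6 N down at 0.79 m → arm 0.79 m, τ = 166.6 × 0.79 = 131.6 N·m clockwise.
Total clockwise load moment = 2119 N·m.
The cable tension T acts at 3.9 m; only its component perpendicular to the bar, T sinθ, produces torque. sinθ = h/√(h²+d²) = 2.4/√(2.4²+3.9²) = 0.5241.
Setting net torque to zero: T × 3.9 × 0.5241 = 2119 → T = 2119 / 2.044 = 1040 N.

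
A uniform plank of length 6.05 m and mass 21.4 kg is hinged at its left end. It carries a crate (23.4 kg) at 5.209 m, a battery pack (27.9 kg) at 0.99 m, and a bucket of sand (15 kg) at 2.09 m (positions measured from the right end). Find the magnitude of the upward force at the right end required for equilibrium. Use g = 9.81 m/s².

About the left end:
Beam weight: 21.4 × 9.81 = 209.9 N down at 3.025 m → arm 3.025 m, τ = 209.9 × 3.025 = 634.9 N·m clockwise.
Crate: 23.4 × 9.81 = 229.6 N down at 5.209 m → arm 0.841 m, τ = 229.6 × 0.841 = 193.1 N·m clockwise.
Battery pack: 27.9 × 9.81 = 273.7 N down at 0.99 m → arm 5.06 m, τ = 273.7 × 5.06 = 1385 N·m clockwise.
Bucket of sand: 15 × 9.81 = 147.2 N down at 2.09 m → arm 3.96 m, τ = 147.2 × 3.96 = 582.9 N·m clockwise.
Net moment of the loads = 2796 N·m clockwise.
The upward force F acts at the right end, arm 6.05 m, giving F × 6.05 counterclockwise.
Στ = 0 ⇒ F × 6.05 = 2796 ⇒ F = 2796 / 6.05 = 462 N.

F ≈ 462 N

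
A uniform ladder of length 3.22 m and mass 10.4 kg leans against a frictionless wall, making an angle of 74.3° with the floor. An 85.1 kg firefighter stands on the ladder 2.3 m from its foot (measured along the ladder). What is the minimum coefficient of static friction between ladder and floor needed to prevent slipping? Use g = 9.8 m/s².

Choose the foot of the ladder as the axis so the floor normal and friction both act there and drop out.
Ladder weight 10.4×9.8 = 101.9 N acts at 1.61 m along the ladder; its horizontal arm is 1.61·cos74.3° = 0.4357 m → τ = 44.4 N·m clockwise.
Firefighter: 85.1×9.8 = 834 N at 2.3 m → arm 0.6224 m → τ = 519.1 N·m clockwise.
Wall normal N acts horizontally at the top; its moment arm is the height L sinθ = 3.22·sin74.3° = 3.1 m, counterclockwise.
For rotational equilibrium, N × 3.1 = 563.5, so N = 181.8 N.
ΣFx = 0 ⇒ f = N_wall = 181.8 N. ΣFy = 0 ⇒ N_floor = 935.9 N.
μ_min = f / N_floor = 181.8 / 935.9 = 0.194.

μ_min ≈ 0.194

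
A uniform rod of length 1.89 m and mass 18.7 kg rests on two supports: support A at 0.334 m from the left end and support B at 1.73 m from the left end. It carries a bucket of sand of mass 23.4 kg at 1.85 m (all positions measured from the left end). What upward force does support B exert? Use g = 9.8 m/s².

R_B ≈ 329 N

About support A:
Beam weight: 18.7 × 9.8 = 183.3 N down at 0.945 m → arm 0.611 m, τ = 183.3 × 0.611 = 112 N·m clockwise.
Bucket of sand: 23.4 × 9.8 = 229.3 N down at 1.85 m → arm 1.516 m, τ = 229.3 × 1.516 = 347.6 N·m clockwise.
Net load moment about support A = 459.6 N·m clockwise.
Reaction R at support B is upward at 1.73 m, arm 1.396 m → moment R × 1.396 counterclockwise.
Στ = 0 ⇒ R × 1.396 = 459.6 ⇒ R = 329 N.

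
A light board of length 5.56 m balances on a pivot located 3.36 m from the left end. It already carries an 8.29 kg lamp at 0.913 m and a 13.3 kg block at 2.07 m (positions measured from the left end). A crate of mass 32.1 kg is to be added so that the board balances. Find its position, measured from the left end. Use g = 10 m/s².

x ≈ 4.53 m from the left end

Choose the pivot (at 3.36 m from the left end) as the axis so the support reaction has zero arm there.
Lamp: 8.29 × 10 = 82.9 N down at 0.913 m → arm 2.447 m, τ = 82.9 × 2.447 = 202.9 N·m counterclockwise.
Block: 13.3 × 10 = 133 N down at 2.07 m → arm 1.29 m, τ = 133 × 1.29 = 171.6 N·m counterclockwise.
Net moment of existing loads = 374.5 N·m counterclockwise.
The crate weighs 32.1 × 10 = 321 N and must supply an equal clockwise moment, so its lever arm about the pivot is 374.5 / 321 = 1.17 m.
That puts it at 3.36 + 1.17 = 4.53 m from the left end.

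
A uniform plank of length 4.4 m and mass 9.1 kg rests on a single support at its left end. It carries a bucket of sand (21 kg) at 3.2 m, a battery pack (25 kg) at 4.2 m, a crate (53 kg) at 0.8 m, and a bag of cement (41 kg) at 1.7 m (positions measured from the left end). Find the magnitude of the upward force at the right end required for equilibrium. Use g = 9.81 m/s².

F ≈ 678 N

Choose the left end as the axis so the unknown pivot reaction has zero arm there.
Beam weight: 9.1 × 9.81 = 89.27 N down at 2.2 m → arm 2.2 m, τ = 89.27 × 2.2 = 196.4 N·m clockwise.
Bucket of sand: 21 × 9.81 = 206 N down at 3.2 m → arm 3.2 m, τ = 206 × 3.2 = 659.2 N·m clockwise.
Battery pack: 25 × 9.81 = 245.2 N down at 4.2 m → arm 4.2 m, τ = 245.2 × 4.2 = 1030 N·m clockwise.
Crate: 53 × 9.81 = 519.9 N down at 0.8 m → arm 0.8 m, τ = 519.9 × 0.8 = 415.9 N·m clockwise.
Bag of cement: 41 × 9.81 = 402.2 N down at 1.7 m → arm 1.7 m, τ = 402.2 × 1.7 = 683.7 N·m clockwise.
Net moment of the loads = 2985 N·m clockwise.
The upward force F acts at the right end, arm 4.4 m, giving F × 4.4 counterclockwise.
Balancing moments: F × 4.4 = 2985, giving F = 2985 / 4.4 = 678 N.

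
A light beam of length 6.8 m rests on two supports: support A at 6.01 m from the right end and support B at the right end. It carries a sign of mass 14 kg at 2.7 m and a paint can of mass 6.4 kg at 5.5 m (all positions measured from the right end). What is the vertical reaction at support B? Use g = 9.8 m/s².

R_B ≈ 80.9 N

Taking torques about support A:
Sign: 14 × 9.8 = 137.2 N down at 2.7 m → arm 3.31 m, τ = 137.2 × 3.31 = 454.1 N·m clockwise.
Paint can: 6.4 × 9.8 = 62.72 N down at 5.5 m → arm 0.51 m, τ = 62.72 × 0.51 = 31.99 N·m clockwise.
Net load moment about support A = 486.1 N·m clockwise.
Reaction R at support B is upward at 0 m, arm 6.01 m → moment R × 6.01 counterclockwise.
Setting net torque to zero: R × 6.01 = 486.1 → R = 80.9 N.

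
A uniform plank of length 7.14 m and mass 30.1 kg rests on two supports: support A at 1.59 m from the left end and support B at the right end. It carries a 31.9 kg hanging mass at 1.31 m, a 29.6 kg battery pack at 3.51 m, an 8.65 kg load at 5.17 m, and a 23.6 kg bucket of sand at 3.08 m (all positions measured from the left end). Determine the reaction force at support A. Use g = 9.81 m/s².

R_A ≈ 908 N

Taking torques about support B:
Beam weight: 30.1 × 9.81 = 295.3 N down at 3.57 m → arm 3.57 m, τ = 295.3 × 3.57 = 1054 N·m counterclockwise.
Hanging mass: 31.9 × 9.81 = 312.9 N down at 1.31 m → arm 5.83 m, τ = 312.9 × 5.83 = 1824 N·m counterclockwise.
Battery pack: 29.6 × 9.81 = 290.4 N down at 3.51 m → arm 3.63 m, τ = 290.4 × 3.63 = 1054 N·m counterclockwise.
Load: 8.65 × 9.81 = 84.86 N down at 5.17 m → arm 1.97 m, τ = 84.86 × 1.97 = 167.2 N·m counterclockwise.
Bucket of sand: 23.6 × 9.81 = 231.5 N down at 3.08 m → arm 4.06 m, τ = 231.5 × 4.06 = 939.9 N·m counterclockwise.
Net load moment about support B = 5039 N·m counterclockwise.
Reaction R at support A is upward at 1.59 m, arm 5.55 m → moment R × 5.55 clockwise.
Setting net torque to zero: R × 5.55 = 5039 → R = 908 N.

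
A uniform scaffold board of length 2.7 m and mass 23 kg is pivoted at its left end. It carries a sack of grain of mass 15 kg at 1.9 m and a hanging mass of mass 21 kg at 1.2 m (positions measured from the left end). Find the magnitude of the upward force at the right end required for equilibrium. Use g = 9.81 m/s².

Taking torques about the left end:
Beam weight: 23 × 9.81 = 225.6 N down at 1.35 m → arm 1.35 m, τ = 225.6 × 1.35 = 304.6 N·m clockwise.
Sack of grain: 15 × 9.81 = 147.2 N down at 1.9 m → arm 1.9 m, τ = 147.2 × 1.9 = 279.7 N·m clockwise.
Hanging mass: 21 × 9.81 = 206 N down at 1.2 m → arm 1.2 m, τ = 206 × 1.2 = 247.2 N·m clockwise.
Net moment of the loads = 831.5 N·m clockwise.
The upward force F acts at the right end, arm 2.7 m, giving F × 2.7 counterclockwise.
Setting net torque to zero: F × 2.7 = 831.5 → F = 831.5 / 2.7 = 308 N.

F ≈ 308 N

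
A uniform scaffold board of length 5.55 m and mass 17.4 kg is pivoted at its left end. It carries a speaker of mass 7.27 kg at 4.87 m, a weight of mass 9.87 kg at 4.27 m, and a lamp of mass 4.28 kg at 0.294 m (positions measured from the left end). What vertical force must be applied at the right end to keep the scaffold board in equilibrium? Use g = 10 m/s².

F ≈ 229 N

About the left end:
Beam weight: 17.4 × 10 = 174 N down at 2.775 m → arm 2.775 m, τ = 174 × 2.775 = 482.8 N·m clockwise.
Speaker: 7.27 × 10 = 72.7 N down at 4.87 m → arm 4.87 m, τ = 72.7 × 4.87 = 354 N·m clockwise.
Weight: 9.87 × 10 = 98.7 N down at 4.27 m → arm 4.27 m, τ = 98.7 × 4.27 = 421.4 N·m clockwise.
Lamp: 4.28 × 10 = 42.8 N down at 0.294 m → arm 0.294 m, τ = 42.8 × 0.294 = 12.58 N·m clockwise.
Net moment of the loads = 1271 N·m clockwise.
The upward force F acts at the right end, arm 5.55 m, giving F × 5.55 counterclockwise.
Στ = 0 ⇒ F × 5.55 = 1271 ⇒ F = 1271 / 5.55 = 229 N.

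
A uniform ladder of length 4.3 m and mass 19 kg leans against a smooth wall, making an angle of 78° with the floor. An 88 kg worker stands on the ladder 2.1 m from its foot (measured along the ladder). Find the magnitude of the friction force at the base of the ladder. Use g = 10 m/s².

Choose the foot of the ladder as the axis so the floor normal and friction both act there and drop out.
Ladder weight 19×10 = 190 N acts at 2.15 m along the ladder; its horizontal arm is 2.15·cos78° = 0.447 m → τ = 84.93 N·m clockwise.
Worker: 88×10 = 880 N at 2.1 m → arm 0.4366 m → τ = 384.2 N·m clockwise.
Wall normal N acts horizontally at the top; its moment arm is the height L sinθ = 4.3·sin78° = 4.206 m, counterclockwise.
For rotational equilibrium, N × 4.206 = 469.1, so N = 112 N.
ΣFx = 0: friction at the foot balances the wall's push, so f = N_wall = 112 N.

f ≈ 112 N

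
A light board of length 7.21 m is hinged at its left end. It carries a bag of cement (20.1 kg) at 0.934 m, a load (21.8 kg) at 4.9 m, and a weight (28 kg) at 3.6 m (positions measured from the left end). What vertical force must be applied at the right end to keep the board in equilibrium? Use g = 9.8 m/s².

Sum moments about the left end (the unknown pivot reaction has zero arm there).
Bag of cement: 20.1 × 9.8 = 197 N down at 0.934 m → arm 0.934 m, τ = 197 × 0.934 = 184 N·m clockwise.
Load: 21.8 × 9.8 = 213.6 N down at 4.9 m → arm 4.9 m, τ = 213.6 × 4.9 = 1047 N·m clockwise.
Weight: 28 × 9.8 = 274.4 N down at 3.6 m → arm 3.6 m, τ = 274.4 × 3.6 = 987.8 N·m clockwise.
Net moment of the loads = 2219 N·m clockwise.
The upward force F acts at the right end, arm 7.21 m, giving F × 7.21 counterclockwise.
Setting net torque to zero: F × 7.21 = 2219 → F = 2219 / 7.21 = 308 N.

F ≈ 308 N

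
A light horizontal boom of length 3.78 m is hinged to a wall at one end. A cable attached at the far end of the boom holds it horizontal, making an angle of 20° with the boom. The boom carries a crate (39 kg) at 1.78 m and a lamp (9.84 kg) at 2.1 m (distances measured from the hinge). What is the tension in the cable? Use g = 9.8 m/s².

Taking torques about the hinge:
Crate: 39 × 9.8 = 382.2 N down at 1.78 m → arm 1.78 m, τ = 382.2 × 1.78 = 680.3 N·m clockwise.
Lamp: 9.84 × 9.8 = 96.43 N down at 2.1 m → arm 2.1 m, τ = 96.43 × 2.1 = 202.5 N·m clockwise.
Total clockwise load moment = 882.8 N·m.
The cable tension T acts at 3.78 m; only its component perpendicular to the boom, T sinθ, produces torque. sin 20° = 0.342.
Balancing moments: T × 3.78 × 0.342 = 882.8, giving T = 882.8 / 1.293 = 683 N.

T ≈ 683 N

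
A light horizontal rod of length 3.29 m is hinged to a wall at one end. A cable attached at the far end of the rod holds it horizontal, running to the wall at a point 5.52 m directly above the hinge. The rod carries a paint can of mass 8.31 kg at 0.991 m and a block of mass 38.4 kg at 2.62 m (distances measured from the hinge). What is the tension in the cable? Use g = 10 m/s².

T ≈ 385 N

About the hinge:
Paint can: 8.31 × 10 = 83.1 N down at 0.991 m → arm 0.991 m, τ = 83.1 × 0.991 = 82.35 N·m clockwise.
Block: 38.4 × 10 = 384 N down at 2.62 m → arm 2.62 m, τ = 384 × 2.62 = 1006 N·m clockwise.
Total clockwise load moment = 1088 N·m.
The cable tension T acts at 3.29 m; only its component perpendicular to the rod, T sinθ, produces torque. sinθ = h/√(h²+d²) = 5.52/√(5.52²+3.29²) = 0.859.
Setting net torque to zero: T × 3.29 × 0.859 = 1088 → T = 1088 / 2.826 = 385 N.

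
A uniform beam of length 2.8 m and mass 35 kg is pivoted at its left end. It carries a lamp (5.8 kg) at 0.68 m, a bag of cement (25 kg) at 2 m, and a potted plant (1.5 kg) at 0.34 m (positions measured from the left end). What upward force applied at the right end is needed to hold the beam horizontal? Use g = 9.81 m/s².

Choose the left end as the axis so the unknown pivot reaction has zero arm there.
Beam weight: 35 × 9.81 = 343.4 N down at 1.4 m → arm 1.4 m, τ = 343.4 × 1.4 = 480.8 N·m clockwise.
Lamp: 5.8 × 9.81 = 56.9 N down at 0.68 m → arm 0.68 m, τ = 56.9 × 0.68 = 38.69 N·m clockwise.
Bag of cement: 25 × 9.81 = 245.2 N down at 2 m → arm 2 m, τ = 245.2 × 2 = 490.4 N·m clockwise.
Potted plant: 1.5 × 9.81 = 14.71 N down at 0.34 m → arm 0.34 m, τ = 14.71 × 0.34 = 5.001 N·m clockwise.
Net moment of the loads = 1015 N·m clockwise.
The upward force F acts at the right end, arm 2.8 m, giving F × 2.8 counterclockwise.
Στ = 0 ⇒ F × 2.8 = 1015 ⇒ F = 1015 / 2.8 = 362 N.

F ≈ 362 N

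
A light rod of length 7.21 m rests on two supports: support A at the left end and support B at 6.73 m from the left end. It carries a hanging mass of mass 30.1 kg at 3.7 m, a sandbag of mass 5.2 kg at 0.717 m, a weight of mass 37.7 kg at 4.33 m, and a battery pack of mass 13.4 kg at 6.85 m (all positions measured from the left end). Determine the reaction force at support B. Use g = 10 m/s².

Choose support A as the axis so its reaction then has zero moment arm.
Hanging mass: 30.1 × 10 = 301 N down at 3.7 m → arm 3.7 m, τ = 301 × 3.7 = 1114 N·m clockwise.
Sandbag: 5.2 × 10 = 52 N down at 0.717 m → arm 0.717 m, τ = 52 × 0.717 = 37.28 N·m clockwise.
Weight: 37.7 × 10 = 377 N down at 4.33 m → arm 4.33 m, τ = 377 × 4.33 = 1632 N·m clockwise.
Battery pack: 13.4 × 10 = 134 N down at 6.85 m → arm 6.85 m, τ = 134 × 6.85 = 917.9 N·m clockwise.
Net load moment about support A = 3701 N·m clockwise.
Reaction R at support B is upward at 6.73 m, arm 6.73 m → moment R × 6.73 counterclockwise.
Balancing moments: R × 6.73 = 3701, giving R = 550 N.

R_B ≈ 550 N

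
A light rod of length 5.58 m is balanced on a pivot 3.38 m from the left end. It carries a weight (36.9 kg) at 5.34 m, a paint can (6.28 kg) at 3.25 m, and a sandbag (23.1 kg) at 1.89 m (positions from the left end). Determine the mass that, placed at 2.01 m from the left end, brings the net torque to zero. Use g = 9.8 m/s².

m ≈ 27.1 kg

Sum moments about the pivot (at 3.38 m from the left end) (the support reaction has zero arm there).
Weight: 36.9 × 9.8 = 361.6 N down at 5.34 m → arm 1.96 m, τ = 361.6 × 1.96 = 708.7 N·m clockwise.
Paint can: 6.28 × 9.8 = 61.54 N down at 3.25 m → arm 0.13 m, τ = 61.54 × 0.13 = 8 N·m counterclockwise.
Sandbag: 23.1 × 9.8 = 226.4 N down at 1.89 m → arm 1.49 m, τ = 226.4 × 1.49 = 337.3 N·m counterclockwise.
Net moment of known loads = 363.4 N·m clockwise.
An unknown mass m at 2.01 m has arm 1.37 m; its moment is m·g·1.37 counterclockwise.
Setting net torque to zero: m × 9.8 × 1.37 = 363.4 → m = 363.4 / (9.8 × 1.37) = 27.1 kg.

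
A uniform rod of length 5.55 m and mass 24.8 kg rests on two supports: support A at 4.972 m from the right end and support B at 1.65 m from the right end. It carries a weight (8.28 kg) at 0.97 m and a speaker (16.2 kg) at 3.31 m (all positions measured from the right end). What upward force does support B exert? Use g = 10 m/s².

R_B ≈ 345 N

Choose support A as the axis so its reaction then has zero moment arm.
Beam weight: 24.8 × 10 = 248 N down at 2.775 m → arm 2.197 m, τ = 248 × 2.197 = 544.9 N·m clockwise.
Weight: 8.28 × 10 = 82.8 N down at 0.97 m → arm 4.002 m, τ = 82.8 × 4.002 = 331.4 N·m clockwise.
Speaker: 16.2 × 10 = 162 N down at 3.31 m → arm 1.662 m, τ = 162 × 1.662 = 269.2 N·m clockwise.
Net load moment about support A = 1146 N·m clockwise.
Reaction R at support B is upward at 1.65 m, arm 3.322 m → moment R × 3.322 counterclockwise.
For rotational equilibrium, R × 3.322 = 1146, so R = 345 N.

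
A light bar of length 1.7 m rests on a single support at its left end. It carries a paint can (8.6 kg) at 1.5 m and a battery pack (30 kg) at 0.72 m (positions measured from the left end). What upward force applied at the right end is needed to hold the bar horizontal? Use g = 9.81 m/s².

Taking torques about the left end:
Paint can: 8.6 × 9.81 = 84.37 N down at 1.5 m → arm 1.5 m, τ = 84.37 × 1.5 = 126.6 N·m clockwise.
Battery pack: 30 × 9.81 = 294.3 N down at 0.72 m → arm 0.72 m, τ = 294.3 × 0.72 = 211.9 N·m clockwise.
Net moment of the loads = 338.5 N·m clockwise.
The upward force F acts at the right end, arm 1.7 m, giving F × 1.7 counterclockwise.
Στ = 0 ⇒ F × 1.7 = 338.5 ⇒ F = 338.5 / 1.7 = 199 N.

F ≈ 199 N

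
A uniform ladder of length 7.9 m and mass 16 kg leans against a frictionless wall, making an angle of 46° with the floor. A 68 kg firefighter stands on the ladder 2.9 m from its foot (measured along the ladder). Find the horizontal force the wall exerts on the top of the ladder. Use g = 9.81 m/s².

N_wall ≈ 312 N

About the foot of the ladder:
Ladder weight 16×9.81 = 157 N acts at 3.95 m along the ladder; its horizontal arm is 3.95·cos46° = 2.744 m → τ = 430.8 N·m clockwise.
Firefighter: 68×9.81 = 667.1 N at 2.9 m → arm 2.015 m → τ = 1344 N·m clockwise.
Wall normal N acts horizontally at the top; its moment arm is the height L sinθ = 7.9·sin46° = 5.683 m, counterclockwise.
For rotational equilibrium, N × 5.683 = 1775, so N = 312 N.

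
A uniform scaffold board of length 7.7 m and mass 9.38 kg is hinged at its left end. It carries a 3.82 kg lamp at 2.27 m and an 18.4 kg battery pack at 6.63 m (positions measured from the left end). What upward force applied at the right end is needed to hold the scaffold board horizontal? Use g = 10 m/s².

F ≈ 217 N

Choose the left end as the axis so the unknown pivot reaction has zero arm there.
Beam weight: 9.38 × 10 = 93.8 N down at 3.85 m → arm 3.85 m, τ = 93.8 × 3.85 = 361.1 N·m clockwise.
Lamp: 3.82 × 10 = 38.2 N down at 2.27 m → arm 2.27 m, τ = 38.2 × 2.27 = 86.71 N·m clockwise.
Battery pack: 18.4 × 10 = 184 N down at 6.63 m → arm 6.63 m, τ = 184 × 6.63 = 1220 N·m clockwise.
Net moment of the loads = 1668 N·m clockwise.
The upward force F acts at the right end, arm 7.7 m, giving F × 7.7 counterclockwise.
Balancing moments: F × 7.7 = 1668, giving F = 1668 / 7.7 = 217 N.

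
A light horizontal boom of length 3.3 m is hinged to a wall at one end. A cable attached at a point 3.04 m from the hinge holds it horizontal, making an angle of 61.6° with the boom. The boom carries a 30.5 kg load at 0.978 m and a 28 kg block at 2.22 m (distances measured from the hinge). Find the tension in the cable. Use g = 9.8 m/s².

T ≈ 337 N

About the hinge:
Load: 30.5 × 9.8 = 298.9 N down at 0.978 m → arm 0.978 m, τ = 298.9 × 0.978 = 292.3 N·m clockwise.
Block: 28 × 9.8 = 274.4 N down at 2.22 m → arm 2.22 m, τ = 274.4 × 2.22 = 609.2 N·m clockwise.
Total clockwise load moment = 901.5 N·m.
The cable tension T acts at 3.04 m; only its component perpendicular to the boom, T sinθ, produces torque. sin 61.6° = 0.8796.
Στ = 0 ⇒ T × 3.04 × 0.8796 = 901.5 ⇒ T = 901.5 / 2.674 = 337 N.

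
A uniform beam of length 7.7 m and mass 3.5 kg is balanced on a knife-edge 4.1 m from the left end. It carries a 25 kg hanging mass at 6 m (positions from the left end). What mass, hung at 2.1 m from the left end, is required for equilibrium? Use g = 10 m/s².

Taking torques about the knife-edge (at 4.1 m from the left end):
Beam weight: 3.5 × 10 = 35 N down at 3.85 m → arm 0.25 m, τ = 35 × 0.25 = 8.75 N·m counterclockwise.
Hanging mass: 25 × 10 = 250 N down at 6 m → arm 1.9 m, τ = 250 × 1.9 = 475 N·m clockwise.
Net moment of known loads = 466.2 N·m clockwise.
An unknown mass m at 2.1 m has arm 2 m; its moment is m·g·2 counterclockwise.
Balancing moments: m × 10 × 2 = 466.2, giving m = 466.2 / (10 × 2) = 23.3 kg.

m ≈ 23.3 kg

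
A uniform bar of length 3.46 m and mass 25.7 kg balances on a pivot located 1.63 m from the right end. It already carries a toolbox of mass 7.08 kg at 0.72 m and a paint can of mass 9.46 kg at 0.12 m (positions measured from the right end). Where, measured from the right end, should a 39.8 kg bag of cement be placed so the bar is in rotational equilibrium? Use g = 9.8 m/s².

Sum moments about the pivot (at 1.63 m from the right end) (the support reaction has zero arm there).
Beam weight: 25.7 × 9.8 = 251.9 N down at 1.73 m → arm 0.1 m, τ = 251.9 × 0.1 = 25.19 N·m counterclockwise.
Toolbox: 7.08 × 9.8 = 69.38 N down at 0.72 m → arm 0.91 m, τ = 69.38 × 0.91 = 63.14 N·m clockwise.
Paint can: 9.46 × 9.8 = 92.71 N down at 0.12 m → arm 1.51 m, τ = 92.71 × 1.51 = 140 N·m clockwise.
Net moment of existing loads = 177.9 N·m clockwise.
The bag of cement weighs 39.8 × 9.8 = 390 N and must supply an equal counterclockwise moment, so its lever arm about the pivot is 177.9 / 390 = 0.456 m.
That puts it at 1.63 + 0.456 = 2.09 m from the right end.

x ≈ 2.09 m from the right end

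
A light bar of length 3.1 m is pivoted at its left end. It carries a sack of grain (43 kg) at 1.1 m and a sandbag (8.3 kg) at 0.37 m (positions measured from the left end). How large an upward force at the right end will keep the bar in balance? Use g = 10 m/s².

F ≈ 162 N

Taking torques about the left end:
Sack of grain: 43 × 10 = 430 N down at 1.1 m → arm 1.1 m, τ = 430 × 1.1 = 473 N·m clockwise.
Sandbag: 8.3 × 10 = 83 N down at 0.37 m → arm 0.37 m, τ = 83 × 0.37 = 30.71 N·m clockwise.
Net moment of the loads = 503.7 N·m clockwise.
The upward force F acts at the right end, arm 3.1 m, giving F × 3.1 counterclockwise.
Setting net torque to zero: F × 3.1 = 503.7 → F = 503.7 / 3.1 = 162 N.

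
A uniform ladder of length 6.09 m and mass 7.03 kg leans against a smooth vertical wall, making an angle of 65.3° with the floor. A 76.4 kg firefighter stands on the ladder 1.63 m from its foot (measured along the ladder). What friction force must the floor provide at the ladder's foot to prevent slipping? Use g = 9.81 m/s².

f ≈ 108 N

Taking torques about the foot of the ladder:
Ladder weight 7.03×9.81 = 68.96 N acts at 3.045 m along the ladder; its horizontal arm is 3.045·cos65.3° = 1.272 m → τ = 87.72 N·m clockwise.
Firefighter: 76.4×9.81 = 749.5 N at 1.63 m → arm 0.6811 m → τ = 510.5 N·m clockwise.
Wall normal N acts horizontally at the top; its moment arm is the height L sinθ = 6.09·sin65.3° = 5.533 m, counterclockwise.
Balancing moments: N × 5.533 = 598.2, giving N = 108 N.
ΣFx = 0: friction at the foot balances the wall's push, so f = N_wall = 108 N.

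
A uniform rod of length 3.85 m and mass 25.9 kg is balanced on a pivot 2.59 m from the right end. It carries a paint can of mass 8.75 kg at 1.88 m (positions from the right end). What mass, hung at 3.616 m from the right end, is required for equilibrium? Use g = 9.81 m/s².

m ≈ 22.8 kg

About the pivot (at 2.59 m from the right end):
Beam weight: 25.9 × 9.81 = 254.1 N down at 1.925 m → arm 0.665 m, τ = 254.1 × 0.665 = 169 N·m clockwise.
Paint can: 8.75 × 9.81 = 85.84 N down at 1.88 m → arm 0.71 m, τ = 85.84 × 0.71 = 60.95 N·m clockwise.
Net moment of known loads = 229.9 N·m clockwise.
An unknown mass m at 3.616 m has arm 1.026 m; its moment is m·g·1.026 counterclockwise.
Στ = 0 ⇒ m × 9.81 × 1.026 = 229.9 ⇒ m = 229.9 / (9.81 × 1.026) = 22.8 kg.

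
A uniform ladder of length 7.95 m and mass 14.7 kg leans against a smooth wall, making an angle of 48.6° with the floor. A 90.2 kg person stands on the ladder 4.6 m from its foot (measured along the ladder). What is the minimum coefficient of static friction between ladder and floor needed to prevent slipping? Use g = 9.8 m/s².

Taking torques about the foot of the ladder:
Ladder weight 14.7×9.8 = 144.1 N acts at 3.975 m along the ladder; its horizontal arm is 3.975·cos48.6° = 2.629 m → τ = 378.8 N·m clockwise.
Person: 90.2×9.8 = 884 N at 4.6 m → arm 3.042 m → τ = 2689 N·m clockwise.
Wall normal N acts horizontally at the top; its moment arm is the height L sinθ = 7.95·sin48.6° = 5.963 m, counterclockwise.
Balancing moments: N × 5.963 = 3068, giving N = 514.5 N.
ΣFx = 0 ⇒ f = N_wall = 514.5 N. ΣFy = 0 ⇒ N_floor = 1028 N.
μ_min = f / N_floor = 514.5 / 1028 = 0.5.

μ_min ≈ 0.5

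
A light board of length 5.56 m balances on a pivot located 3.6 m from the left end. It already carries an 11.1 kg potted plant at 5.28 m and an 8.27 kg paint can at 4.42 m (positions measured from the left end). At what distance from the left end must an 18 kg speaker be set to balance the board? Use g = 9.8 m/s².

Take moments about the pivot (at 3.6 m from the left end).
Potted plant: 11.1 × 9.8 = 108.8 N down at 5.28 m → arm 1.68 m, τ = 108.8 × 1.68 = 182.8 N·m clockwise.
Paint can: 8.27 × 9.8 = 81.05 N down at 4.42 m → arm 0.82 m, τ = 81.05 × 0.82 = 66.46 N·m clockwise.
Net moment of existing loads = 249.3 N·m clockwise.
The speaker weighs 18 × 9.8 = 176.4 N and must supply an equal counterclockwise moment, so its lever arm about the pivot is 249.3 / 176.4 = 1.41 m.
That puts it at 3.6 − 1.41 = 2.19 m from the left end.

x ≈ 2.19 m from the left end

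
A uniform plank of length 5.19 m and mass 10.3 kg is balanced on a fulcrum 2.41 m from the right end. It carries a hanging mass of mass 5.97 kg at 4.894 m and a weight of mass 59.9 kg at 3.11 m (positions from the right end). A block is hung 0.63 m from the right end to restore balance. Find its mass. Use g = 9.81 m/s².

m ≈ 33 kg

Choose the fulcrum (at 2.41 m from the right end) as the axis so the support reaction has zero arm there.
Beam weight: 10.3 × 9.81 = 101 N down at 2.595 m → arm 0.185 m, τ = 101 × 0.185 = 18.68 N·m counterclockwise.
Hanging mass: 5.97 × 9.81 = 58.57 N down at 4.894 m → arm 2.484 m, τ = 58.57 × 2.484 = 145.5 N·m counterclockwise.
Weight: 59.9 × 9.81 = 587.6 N down at 3.11 m → arm 0.7 m, τ = 587.6 × 0.7 = 411.3 N·m counterclockwise.
Net moment of known loads = 575.5 N·m counterclockwise.
An unknown mass m at 0.63 m has arm 1.78 m; its moment is m·g·1.78 clockwise.
Στ = 0 ⇒ m × 9.81 × 1.78 = 575.5 ⇒ m = 575.5 / (9.81 × 1.78) = 33 kg.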